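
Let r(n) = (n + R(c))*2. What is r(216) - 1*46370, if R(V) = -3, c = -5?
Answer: -45944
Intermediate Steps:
r(n) = -6 + 2*n (r(n) = (n - 3)*2 = (-3 + n)*2 = -6 + 2*n)
r(216) - 1*46370 = (-6 + 2*216) - 1*46370 = (-6 + 432) - 46370 = 426 - 46370 = -45944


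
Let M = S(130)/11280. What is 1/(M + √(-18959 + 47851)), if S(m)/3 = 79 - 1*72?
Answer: -26320/408463539151 + 28275200*√7223/408463539151 ≈ 0.0058831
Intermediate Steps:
S(m) = 21 (S(m) = 3*(79 - 1*72) = 3*(79 - 72) = 3*7 = 21)
M = 7/3760 (M = 21/11280 = 21*(1/11280) = 7/3760 ≈ 0.0018617)
1/(M + √(-18959 + 47851)) = 1/(7/3760 + √(-18959 + 47851)) = 1/(7/3760 + √28892) = 1/(7/3760 + 2*√7223)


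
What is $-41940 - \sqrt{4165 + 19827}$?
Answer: $-41940 - 2 \sqrt{5998} \approx -42095.0$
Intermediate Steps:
$-41940 - \sqrt{4165 + 19827} = -41940 - \sqrt{23992} = -41940 - 2 \sqrt{5998}$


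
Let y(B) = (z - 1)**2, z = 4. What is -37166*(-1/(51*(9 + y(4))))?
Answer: 18583/459 ≈ 40.486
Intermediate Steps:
y(B) = 9 (y(B) = (4 - 1)**2 = 3**2 = 9)
-37166*(-1/(51*(9 + y(4)))) = -37166*(-1/(51*(9 + 9))) = -37166/(18*(-51)) = -37166/(-918) = -37166*(-1/918) = 18583/459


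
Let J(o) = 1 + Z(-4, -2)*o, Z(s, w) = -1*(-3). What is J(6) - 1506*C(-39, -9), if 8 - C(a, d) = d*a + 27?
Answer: 557239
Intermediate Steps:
Z(s, w) = 3
J(o) = 1 + 3*o
C(a, d) = -19 - a*d (C(a, d) = 8 - (d*a + 27) = 8 - (a*d + 27) = 8 - (27 + a*d) = 8 + (-27 - a*d) = -19 - a*d)
J(6) - 1506*C(-39, -9) = (1 + 3*6) - 1506*(-19 - 1*(-39)*(-9)) = (1 + 18) - 1506*(-19 - 351) = 19 - 1506*(-370) = 19 + 557220 = 557239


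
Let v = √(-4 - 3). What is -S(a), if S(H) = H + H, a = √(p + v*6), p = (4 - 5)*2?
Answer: -2*√(-2 + 6*I*√7) ≈ -5.2915 - 6.0*I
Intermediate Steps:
v = I*√7 (v = √(-7) = I*√7 ≈ 2.6458*I)
p = -2 (p = -1*2 = -2)
a = √(-2 + 6*I*√7) (a = √(-2 + (I*√7)*6) = √(-2 + 6*I*√7) ≈ 2.6458 + 3.0*I)
S(H) = 2*H
-S(a) = -2*√(-2 + 6*I*√7)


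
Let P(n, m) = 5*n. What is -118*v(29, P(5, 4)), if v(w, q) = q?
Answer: -2950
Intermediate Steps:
-118*v(29, P(5, 4)) = -590*5 = -118*25 = -2950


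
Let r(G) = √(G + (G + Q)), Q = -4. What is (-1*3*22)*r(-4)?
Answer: -132*I*√3 ≈ -228.63*I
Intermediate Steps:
r(G) = √(-4 + 2*G) (r(G) = √(G + (G - 4)) = √(G + (-4 + G)) = √(-4 + 2*G))
(-1*3*22)*r(-4) = (-1*3*22)*√(-4 + 2*(-4)) = (-3*22)*√(-4 - 8) = -132*I*√3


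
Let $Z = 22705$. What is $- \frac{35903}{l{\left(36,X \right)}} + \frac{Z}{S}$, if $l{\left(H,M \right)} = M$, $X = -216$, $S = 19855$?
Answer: $\frac{7555351}{45144} \approx 167.36$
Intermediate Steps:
$- \frac{35903}{l{\left(36,X \right)}} + \frac{Z}{S} = - \frac{35903}{-216} + \frac{22705}{19855} = \left(-35903\right) \left(- \frac{1}{216}\right) + 22705 \cdot \frac{1}{19855} = \frac{35903}{216} + \frac{239}{209} = \frac{7555351}{45144}$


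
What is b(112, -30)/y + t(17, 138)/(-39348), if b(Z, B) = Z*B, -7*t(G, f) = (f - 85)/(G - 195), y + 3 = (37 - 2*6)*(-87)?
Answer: 9151813747/5932340568 ≈ 1.5427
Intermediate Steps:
y = -2178 (y = -3 + (37 - 2*6)*(-87) = -3 + (37 - 12)*(-87) = -3 + 25*(-87) = -3 - 2175 = -2178)
t(G, f) = -(-85 + f)/(7*(-195 + G)) (t(G, f) = -(f - 85)/(7*(G - 195)) = -(-85 + f)/(7*(-195 + G)))
b(Z, B) = B*Z
b(112, -30)/y + t(17, 138)/(-39348) = -30*112/(-2178) + ((85 - 1*138)/(7*(-195 + 17)))/(-39348) = -3360*(-1/2178) + ((⅐)*(85 - 138)/(-178))*(-1/39348) = 560/363 + ((⅐)*(-1/178)*(-53))*(-1/39348) = 560/363 + (53/1246)*(-1/39348) = 560/363 - 53/49027608 = 9151813747/5932340568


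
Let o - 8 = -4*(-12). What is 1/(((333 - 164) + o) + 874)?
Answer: 1/1099 ≈ 0.00090992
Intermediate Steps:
o = 56 (o = 8 - 4*(-12) = 8 + 48 = 56)
1/(((333 - 164) + o) + 874) = 1/(((333 - 164) + 56) + 874) = 1/((169 + 56) + 874) = 1/(225 + 874) = 1/1099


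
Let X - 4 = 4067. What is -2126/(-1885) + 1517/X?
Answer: 11514491/7673835 ≈ 1.5005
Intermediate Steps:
X = 4071 (X = 4 + 4067 = 4071)
-2126/(-1885) + 1517/X = -2126/(-1885) + 1517/4071 = -2126*(-1/1885) + 1517*(1/4071) = 2126/1885 + 1517/4071 = 11514491/7673835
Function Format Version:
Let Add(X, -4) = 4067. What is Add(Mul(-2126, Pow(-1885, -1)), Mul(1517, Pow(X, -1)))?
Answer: Rational(11514491, 7673835) ≈ 1.5005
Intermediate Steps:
X = 4071 (X = Add(4, 4067) = 4071)
Add(Mul(-2126, Pow(-1885, -1)), Mul(1517, Pow(X, -1))) = Add(Mul(-2126, Pow(-1885, -1)), Mul(1517, Pow(4071, -1))) = Add(Mul(-2126, Rational(-1, 1885)), Mul(1517, Rational(1, 4071))) = Add(Rational(2126, 1885), Rational(1517, 4071)) = Rational(11514491, 7673835)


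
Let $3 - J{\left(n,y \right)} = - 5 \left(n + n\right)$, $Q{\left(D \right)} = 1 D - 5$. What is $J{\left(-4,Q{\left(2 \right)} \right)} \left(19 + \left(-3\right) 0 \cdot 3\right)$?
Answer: $-703$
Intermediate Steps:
$Q{\left(D \right)} = -5 + D$ ($Q{\left(D \right)} = D - 5 = -5 + D$)
$J{\left(n,y \right)} = 3 + 10 n$ ($J{\left(n,y \right)} = 3 - - 5 \left(n + n\right) = 3 - - 5 \cdot 2 n = 3 - - 10 n = 3 + 10 n$)
$J{\left(-4,Q{\left(2 \right)} \right)} \left(19 + \left(-3\right) 0 \cdot 3\right) = \left(3 + 10 \left(-4\right)\right) \left(19 + \left(-3\right) 0 \cdot 3\right) = \left(3 - 40\right) \left(19 + 0 \cdot 3\right) = - 37 \left(19 + 0\right) = \left(-37\right) 19 = -703$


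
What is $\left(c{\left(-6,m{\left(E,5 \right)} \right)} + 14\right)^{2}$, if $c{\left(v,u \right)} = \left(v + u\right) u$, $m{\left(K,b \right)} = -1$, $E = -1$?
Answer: $441$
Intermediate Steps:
$c{\left(v,u \right)} = u \left(u + v\right)$ ($c{\left(v,u \right)} = \left(u + v\right) u = u \left(u + v\right)$)
$\left(c{\left(-6,m{\left(E,5 \right)} \right)} + 14\right)^{2} = \left(- (-1 - 6) + 14\right)^{2} = \left(\left(-1\right) \left(-7\right) + 14\right)^{2} = \left(7 + 14\right)^{2} = 21^{2} = 441$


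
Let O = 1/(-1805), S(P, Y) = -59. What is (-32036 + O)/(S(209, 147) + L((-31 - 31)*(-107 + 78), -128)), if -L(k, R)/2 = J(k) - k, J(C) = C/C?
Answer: -57824981/6380675 ≈ -9.0625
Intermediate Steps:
O = -1/1805 ≈ -0.00055402
J(C) = 1
L(k, R) = -2 + 2*k (L(k, R) = -2*(1 - k) = -2 + 2*k)
(-32036 + O)/(S(209, 147) + L((-31 - 31)*(-107 + 78), -128)) = (-32036 - 1/1805)/(-59 + (-2 + 2*((-31 - 31)*(-107 + 78)))) = -57824981/(1805*(-59 + (-2 + 2*(-62*(-29))))) = -57824981/(1805*(-59 + (-2 + 2*1798))) = -57824981/(1805*(-59 + (-2 + 3596))) = -57824981/(1805*(-59 + 3594)) = -57824981/1805/3535 = -57824981/1805*1/3535 = -57824981/6380675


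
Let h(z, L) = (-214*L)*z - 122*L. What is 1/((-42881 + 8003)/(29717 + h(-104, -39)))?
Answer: 833509/34878 ≈ 23.898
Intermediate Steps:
h(z, L) = -122*L - 214*L*z (h(z, L) = -214*L*z - 122*L = -122*L - 214*L*z)
1/((-42881 + 8003)/(29717 + h(-104, -39))) = 1/((-42881 + 8003)/(29717 - 2*(-39)*(61 + 107*(-104)))) = 1/(-34878/(29717 - 2*(-39)*(61 - 11128))) = 1/(-34878/(29717 - 2*(-39)*(-11067))) = 1/(-34878/(29717 - 863226)) = 1/(-34878/(-833509)) = 1/(-34878*(-1/833509)) = 1/(34878/833509) = 833509/34878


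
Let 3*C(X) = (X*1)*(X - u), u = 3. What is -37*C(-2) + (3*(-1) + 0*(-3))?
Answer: -379/3 ≈ -126.33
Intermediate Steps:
C(X) = X*(-3 + X)/3 (C(X) = ((X*1)*(X - 1*3))/3 = (X*(X - 3))/3 = (X*(-3 + X))/3 = X*(-3 + X)/3)
-37*C(-2) + (3*(-1) + 0*(-3)) = -37*(-2)*(-3 - 2)/3 + (3*(-1) + 0*(-3)) = -37*(-2)*(-5)/3 + (-3 + 0) = -37*10/3 - 3 = -370/3 - 3 = -379/3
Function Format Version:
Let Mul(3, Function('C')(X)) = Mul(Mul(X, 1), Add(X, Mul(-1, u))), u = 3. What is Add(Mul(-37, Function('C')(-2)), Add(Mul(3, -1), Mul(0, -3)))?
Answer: Rational(-379, 3) ≈ -126.33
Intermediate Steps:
Function('C')(X) = Mul(Rational(1, 3), X, Add(-3, X)) (Function('C')(X) = Mul(Rational(1, 3), Mul(Mul(X, 1), Add(X, Mul(-1, 3)))) = Mul(Rational(1, 3), Mul(X, Add(X, -3))) = Mul(Rational(1, 3), Mul(X, Add(-3, X))) = Mul(Rational(1, 3), X, Add(-3, X)))
Add(Mul(-37, Function('C')(-2)), Add(Mul(3, -1), Mul(0, -3))) = Add(Mul(-37, Mul(Rational(1, 3), -2, Add(-3, -2))), Add(Mul(3, -1), Mul(0, -3))) = Add(Mul(-37, Mul(Rational(1, 3), -2, -5)), Add(-3, 0)) = Add(Mul(-37, Rational(10, 3)), -3) = Add(Rational(-370, 3), -3) = Rational(-379, 3)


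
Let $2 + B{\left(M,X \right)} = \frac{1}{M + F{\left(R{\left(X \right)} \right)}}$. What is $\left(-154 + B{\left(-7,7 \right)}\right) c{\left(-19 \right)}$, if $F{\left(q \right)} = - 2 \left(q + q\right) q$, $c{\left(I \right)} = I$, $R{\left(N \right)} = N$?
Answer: $\frac{601711}{203} \approx 2964.1$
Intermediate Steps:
$F{\left(q \right)} = - 4 q^{2}$ ($F{\left(q \right)} = - 2 \cdot 2 q q = - 4 q q = - 4 q^{2}$)
$B{\left(M,X \right)} = -2 + \frac{1}{M - 4 X^{2}}$
$\left(-154 + B{\left(-7,7 \right)}\right) c{\left(-19 \right)} = \left(-154 + \frac{1 - -14 + 8 \cdot 7^{2}}{-7 - 4 \cdot 7^{2}}\right) \left(-19\right) = \left(-154 + \frac{1 + 14 + 8 \cdot 49}{-7 - 196}\right) \left(-19\right) = \left(-154 + \frac{1 + 14 + 392}{-7 - 196}\right) \left(-19\right) = \left(-154 + \frac{1}{-203} \cdot 407\right) \left(-19\right) = \left(-154 - \frac{407}{203}\right) \left(-19\right) = \left(- \frac{31669}{203}\right) \left(-19\right) = \frac{601711}{203}$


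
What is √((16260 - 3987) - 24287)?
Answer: I*√12014 ≈ 109.61*I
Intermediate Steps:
√((16260 - 3987) - 24287) = √(12273 - 24287) = √(-12014) = I*√12014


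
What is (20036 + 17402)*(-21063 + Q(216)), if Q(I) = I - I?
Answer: -788556594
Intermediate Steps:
Q(I) = 0
(20036 + 17402)*(-21063 + Q(216)) = (20036 + 17402)*(-21063 + 0) = 37438*(-21063) = -788556594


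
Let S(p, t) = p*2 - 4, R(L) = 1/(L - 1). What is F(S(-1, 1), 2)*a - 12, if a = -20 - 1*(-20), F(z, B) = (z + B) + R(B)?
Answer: -12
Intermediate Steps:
R(L) = 1/(-1 + L)
S(p, t) = -4 + 2*p (S(p, t) = 2*p - 4 = -4 + 2*p)
F(z, B) = B + z + 1/(-1 + B) (F(z, B) = (z + B) + 1/(-1 + B) = (B + z) + 1/(-1 + B) = B + z + 1/(-1 + B))
a = 0 (a = -20 + 20 = 0)
F(S(-1, 1), 2)*a - 12 = ((1 + (-1 + 2)*(2 + (-4 + 2*(-1))))/(-1 + 2))*0 - 12 = ((1 + 1*(2 + (-4 - 2)))/1)*0 - 12 = (1*(1 + 1*(2 - 6)))*0 - 12 = (1*(1 + 1*(-4)))*0 - 12 = (1*(1 - 4))*0 - 12 = (1*(-3))*0 - 12 = -3*0 - 12 = 0 - 12 = -12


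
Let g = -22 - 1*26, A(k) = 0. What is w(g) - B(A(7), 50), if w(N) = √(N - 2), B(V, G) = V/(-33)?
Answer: 5*I*√2 ≈ 7.0711*I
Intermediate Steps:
g = -48 (g = -22 - 26 = -48)
B(V, G) = -V/33 (B(V, G) = V*(-1/33) = -V/33)
w(N) = √(-2 + N)
w(g) - B(A(7), 50) = √(-2 - 48) - (-1)*0/33 = √(-50) - 1*0 = 5*I*√2 + 0 = 5*I*√2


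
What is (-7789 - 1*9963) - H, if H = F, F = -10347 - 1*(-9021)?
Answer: -16426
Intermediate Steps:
F = -1326 (F = -10347 + 9021 = -1326)
H = -1326
(-7789 - 1*9963) - H = (-7789 - 1*9963) - 1*(-1326) = (-7789 - 9963) + 1326 = -17752 + 1326 = -16426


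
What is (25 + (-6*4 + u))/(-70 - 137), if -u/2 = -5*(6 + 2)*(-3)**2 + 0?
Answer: -721/207 ≈ -3.4831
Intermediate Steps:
u = 720 (u = -2*(-5*(6 + 2)*(-3)**2 + 0) = -2*(-40*9 + 0) = -2*(-5*72 + 0) = -2*(-360 + 0) = -2*(-360) = 720)
(25 + (-6*4 + u))/(-70 - 137) = (25 + (-6*4 + 720))/(-70 - 137) = (25 + (-24 + 720))/(-207) = -(25 + 696)/207 = -1/207*721 = -721/207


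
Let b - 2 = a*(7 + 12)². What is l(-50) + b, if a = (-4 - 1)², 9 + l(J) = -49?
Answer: 8969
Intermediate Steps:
l(J) = -58 (l(J) = -9 - 49 = -58)
a = 25 (a = (-5)² = 25)
b = 9027 (b = 2 + 25*(7 + 12)² = 2 + 25*19² = 2 + 25*361 = 2 + 9025 = 9027)
l(-50) + b = -58 + 9027 = 8969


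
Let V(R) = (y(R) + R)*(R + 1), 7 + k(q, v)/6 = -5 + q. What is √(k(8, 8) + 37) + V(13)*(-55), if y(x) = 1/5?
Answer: -10164 + √13 ≈ -10160.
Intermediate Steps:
y(x) = ⅕
k(q, v) = -72 + 6*q (k(q, v) = -42 + 6*(-5 + q) = -42 + (-30 + 6*q) = -72 + 6*q)
V(R) = (1 + R)*(⅕ + R) (V(R) = (⅕ + R)*(R + 1) = (⅕ + R)*(1 + R) = (1 + R)*(⅕ + R))
√(k(8, 8) + 37) + V(13)*(-55) = √((-72 + 6*8) + 37) + (⅕ + 13² + (6/5)*13)*(-55) = √((-72 + 48) + 37) + (⅕ + 169 + 78/5)*(-55) = √(-24 + 37) + (924/5)*(-55) = √13 - 10164 = -10164 + √13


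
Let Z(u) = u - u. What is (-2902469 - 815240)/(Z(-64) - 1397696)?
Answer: 3717709/1397696 ≈ 2.6599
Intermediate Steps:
Z(u) = 0
(-2902469 - 815240)/(Z(-64) - 1397696) = (-2902469 - 815240)/(0 - 1397696) = -3717709/(-1397696) = -3717709*(-1/1397696) = 3717709/1397696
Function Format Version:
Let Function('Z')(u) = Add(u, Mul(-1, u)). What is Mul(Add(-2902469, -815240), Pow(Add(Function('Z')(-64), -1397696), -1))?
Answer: Rational(3717709, 1397696) ≈ 2.6599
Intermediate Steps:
Function('Z')(u) = 0
Mul(Add(-2902469, -815240), Pow(Add(Function('Z')(-64), -1397696), -1)) = Mul(Add(-2902469, -815240), Pow(Add(0, -1397696), -1)) = Mul(-3717709, Pow(-1397696, -1)) = Mul(-3717709, Rational(-1, 1397696)) = Rational(3717709, 1397696)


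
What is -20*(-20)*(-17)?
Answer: -6800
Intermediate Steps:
-20*(-20)*(-17) = 400*(-17) = -6800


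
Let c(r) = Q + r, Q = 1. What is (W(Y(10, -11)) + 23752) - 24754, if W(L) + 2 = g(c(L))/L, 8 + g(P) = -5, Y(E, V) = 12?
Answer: -12061/12 ≈ -1005.1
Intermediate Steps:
c(r) = 1 + r
g(P) = -13 (g(P) = -8 - 5 = -13)
W(L) = -2 - 13/L
(W(Y(10, -11)) + 23752) - 24754 = ((-2 - 13/12) + 23752) - 24754 = (-37/12 + 23752) - 24754 = 284987/12 - 24754 = -12061/12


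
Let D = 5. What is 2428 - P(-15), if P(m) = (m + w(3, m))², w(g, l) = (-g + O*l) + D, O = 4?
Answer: -2901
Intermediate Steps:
w(g, l) = 5 - g + 4*l (w(g, l) = (-g + 4*l) + 5 = 5 - g + 4*l)
P(m) = (2 + 5*m)² (P(m) = (m + (5 - 1*3 + 4*m))² = (m + (5 - 3 + 4*m))² = (m + (2 + 4*m))² = (2 + 5*m)²)
2428 - P(-15) = 2428 - (2 + 5*(-15))² = 2428 - (2 - 75)² = 2428 - 1*(-73)² = 2428 - 1*5329 = 2428 - 5329 = -2901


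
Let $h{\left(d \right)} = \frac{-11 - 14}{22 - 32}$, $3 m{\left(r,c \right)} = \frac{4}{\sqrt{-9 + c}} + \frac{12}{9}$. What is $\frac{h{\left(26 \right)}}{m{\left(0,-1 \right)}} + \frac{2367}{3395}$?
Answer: $\frac{943767}{258020} + \frac{135 i \sqrt{10}}{152} \approx 3.6577 + 2.8086 i$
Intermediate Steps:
$m{\left(r,c \right)} = \frac{4}{9} + \frac{4}{3 \sqrt{-9 + c}}$ ($m{\left(r,c \right)} = \frac{\frac{4}{\sqrt{-9 + c}} + \frac{12}{9}}{3} = \frac{\frac{4}{\sqrt{-9 + c}} + 12 \cdot \frac{1}{9}}{3} = \frac{\frac{4}{\sqrt{-9 + c}} + \frac{4}{3}}{3} = \frac{\frac{4}{3} + \frac{4}{\sqrt{-9 + c}}}{3} = \frac{4}{9} + \frac{4}{3 \sqrt{-9 + c}}$)
$h{\left(d \right)} = \frac{5}{2}$ ($h{\left(d \right)} = - \frac{25}{-10} = \left(-25\right) \left(- \frac{1}{10}\right) = \frac{5}{2}$)
$\frac{h{\left(26 \right)}}{m{\left(0,-1 \right)}} + \frac{2367}{3395} = \frac{5}{2 \left(\frac{4}{9} + \frac{4}{3 \sqrt{-9 - 1}}\right)} + \frac{2367}{3395} = \frac{5}{2 \left(\frac{4}{9} + \frac{4}{3 i \sqrt{10}}\right)} + 2367 \cdot \frac{1}{3395} = \frac{5}{2 \left(\frac{4}{9} + \frac{4 \left(- \frac{i \sqrt{10}}{10}\right)}{3}\right)} + \frac{2367}{3395} = \frac{5}{2 \left(\frac{4}{9} - \frac{2 i \sqrt{10}}{15}\right)} + \frac{2367}{3395} = \frac{2367}{3395} + \frac{5}{2 \left(\frac{4}{9} - \frac{2 i \sqrt{10}}{15}\right)}$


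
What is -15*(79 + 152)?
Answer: -3465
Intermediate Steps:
-15*(79 + 152) = -15*231 = -3465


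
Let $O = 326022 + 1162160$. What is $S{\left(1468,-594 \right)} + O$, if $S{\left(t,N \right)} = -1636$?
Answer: $1486546$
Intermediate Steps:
$O = 1488182$
$S{\left(1468,-594 \right)} + O = -1636 + 1488182 = 1486546$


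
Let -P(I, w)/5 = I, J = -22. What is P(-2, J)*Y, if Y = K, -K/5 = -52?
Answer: 2600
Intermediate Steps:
K = 260 (K = -5*(-52) = 260)
P(I, w) = -5*I
Y = 260
P(-2, J)*Y = -5*(-2)*260 = 10*260 = 2600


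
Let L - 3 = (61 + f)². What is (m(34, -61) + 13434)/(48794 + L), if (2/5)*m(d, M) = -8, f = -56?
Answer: 6707/24411 ≈ 0.27475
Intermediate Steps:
m(d, M) = -20 (m(d, M) = (5/2)*(-8) = -20)
L = 28 (L = 3 + (61 - 56)² = 3 + 5² = 3 + 25 = 28)
(m(34, -61) + 13434)/(48794 + L) = (-20 + 13434)/(48794 + 28) = 13414/48822 = 13414*(1/48822) = 6707/24411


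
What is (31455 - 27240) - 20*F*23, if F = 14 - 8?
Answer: 1455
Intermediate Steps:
F = 6
(31455 - 27240) - 20*F*23 = (31455 - 27240) - 20*6*23 = 4215 - 120*23 = 4215 - 2760 = 1455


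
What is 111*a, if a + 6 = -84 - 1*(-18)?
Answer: -7992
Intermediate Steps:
a = -72 (a = -6 + (-84 - 1*(-18)) = -6 + (-84 + 18) = -6 - 66 = -72)
111*a = 111*(-72) = -7992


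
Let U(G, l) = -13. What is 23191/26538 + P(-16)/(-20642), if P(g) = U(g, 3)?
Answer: 119763404/136949349 ≈ 0.87451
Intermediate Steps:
P(g) = -13
23191/26538 + P(-16)/(-20642) = 23191/26538 - 13/(-20642) = 23191*(1/26538) - 13*(-1/20642) = 23191/26538 + 13/20642 = 119763404/136949349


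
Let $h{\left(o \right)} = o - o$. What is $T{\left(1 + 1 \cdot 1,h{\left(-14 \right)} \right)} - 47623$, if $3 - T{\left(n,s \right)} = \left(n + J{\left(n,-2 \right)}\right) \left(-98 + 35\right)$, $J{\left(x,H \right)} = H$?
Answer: $-47620$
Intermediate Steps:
$h{\left(o \right)} = 0$
$T{\left(n,s \right)} = -123 + 63 n$ ($T{\left(n,s \right)} = 3 - \left(n - 2\right) \left(-98 + 35\right) = 3 - \left(-2 + n\right) \left(-63\right) = 3 - \left(126 - 63 n\right) = 3 + \left(-126 + 63 n\right) = -123 + 63 n$)
$T{\left(1 + 1 \cdot 1,h{\left(-14 \right)} \right)} - 47623 = \left(-123 + 63 \left(1 + 1 \cdot 1\right)\right) - 47623 = \left(-123 + 63 \left(1 + 1\right)\right) - 47623 = \left(-123 + 63 \cdot 2\right) - 47623 = \left(-123 + 126\right) - 47623 = 3 - 47623 = -47620$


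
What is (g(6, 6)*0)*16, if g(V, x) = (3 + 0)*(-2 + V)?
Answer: 0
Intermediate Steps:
g(V, x) = -6 + 3*V (g(V, x) = 3*(-2 + V) = -6 + 3*V)
(g(6, 6)*0)*16 = ((-6 + 3*6)*0)*16 = ((-6 + 18)*0)*16 = (12*0)*16 = 0*16 = 0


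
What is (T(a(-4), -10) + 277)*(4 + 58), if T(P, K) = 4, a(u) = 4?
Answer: 17422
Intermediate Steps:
(T(a(-4), -10) + 277)*(4 + 58) = (4 + 277)*(4 + 58) = 281*62 = 17422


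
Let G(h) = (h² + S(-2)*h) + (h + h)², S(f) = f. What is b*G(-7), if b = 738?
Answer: 191142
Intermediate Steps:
G(h) = -2*h + 5*h² (G(h) = (h² - 2*h) + (h + h)² = (h² - 2*h) + (2*h)² = (h² - 2*h) + 4*h² = -2*h + 5*h²)
b*G(-7) = 738*(-7*(-2 + 5*(-7))) = 738*(-7*(-2 - 35)) = 738*(-7*(-37)) = 738*259 = 191142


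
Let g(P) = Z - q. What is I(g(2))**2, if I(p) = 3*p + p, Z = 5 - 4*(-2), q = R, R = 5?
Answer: 1024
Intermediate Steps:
q = 5
Z = 13 (Z = 5 + 8 = 13)
g(P) = 8 (g(P) = 13 - 1*5 = 13 - 5 = 8)
I(p) = 4*p
I(g(2))**2 = (4*8)**2 = 32**2 = 1024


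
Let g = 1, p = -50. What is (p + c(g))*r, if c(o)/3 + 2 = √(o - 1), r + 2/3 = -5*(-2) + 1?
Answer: -1736/3 ≈ -578.67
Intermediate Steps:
r = 31/3 (r = -⅔ + (-5*(-2) + 1) = -⅔ + (10 + 1) = -⅔ + 11 = 31/3 ≈ 10.333)
c(o) = -6 + 3*√(-1 + o) (c(o) = -6 + 3*√(o - 1) = -6 + 3*√(-1 + o))
(p + c(g))*r = (-50 + (-6 + 3*√(-1 + 1)))*(31/3) = (-50 + (-6 + 3*√0))*(31/3) = (-50 + (-6 + 3*0))*(31/3) = (-50 + (-6 + 0))*(31/3) = (-50 - 6)*(31/3) = -56*31/3 = -1736/3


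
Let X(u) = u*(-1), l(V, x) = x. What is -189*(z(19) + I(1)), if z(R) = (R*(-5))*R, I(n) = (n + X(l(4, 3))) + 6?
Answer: 340389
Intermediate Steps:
X(u) = -u
I(n) = 3 + n (I(n) = (n - 1*3) + 6 = (n - 3) + 6 = (-3 + n) + 6 = 3 + n)
z(R) = -5*R² (z(R) = (-5*R)*R = -5*R²)
-189*(z(19) + I(1)) = -189*(-5*19² + (3 + 1)) = -189*(-5*361 + 4) = -189*(-1805 + 4) = -189*(-1801) = 340389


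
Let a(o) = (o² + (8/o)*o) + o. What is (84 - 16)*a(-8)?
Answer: 4352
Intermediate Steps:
a(o) = 8 + o + o² (a(o) = (o² + 8) + o = (8 + o²) + o = 8 + o + o²)
(84 - 16)*a(-8) = (84 - 16)*(8 - 8 + (-8)²) = 68*(8 - 8 + 64) = 68*64 = 4352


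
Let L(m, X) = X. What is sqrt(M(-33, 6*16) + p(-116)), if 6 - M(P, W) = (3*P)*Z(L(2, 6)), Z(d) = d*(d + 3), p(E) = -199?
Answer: sqrt(5153) ≈ 71.784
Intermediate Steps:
Z(d) = d*(3 + d)
M(P, W) = 6 - 162*P (M(P, W) = 6 - 3*P*6*(3 + 6) = 6 - 3*P*6*9 = 6 - 3*P*54 = 6 - 162*P)
sqrt(M(-33, 6*16) + p(-116)) = sqrt((6 - 162*(-33)) - 199) = sqrt((6 + 5346) - 199) = sqrt(5352 - 199) = sqrt(5153)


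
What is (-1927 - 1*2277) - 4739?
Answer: -8943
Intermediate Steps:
(-1927 - 1*2277) - 4739 = (-1927 - 2277) - 4739 = -4204 - 4739 = -8943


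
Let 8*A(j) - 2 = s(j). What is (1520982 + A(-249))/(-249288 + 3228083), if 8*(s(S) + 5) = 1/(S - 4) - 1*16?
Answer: 24627730423/48232648640 ≈ 0.51060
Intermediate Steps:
s(S) = -7 + 1/(8*(-4 + S)) (s(S) = -5 + (1/(S - 4) - 1*16)/8 = -5 + (1/(-4 + S) - 16)/8 = -5 + (-16 + 1/(-4 + S))/8 = -5 + (-2 + 1/(8*(-4 + S))) = -7 + 1/(8*(-4 + S)))
A(j) = ¼ + (225 - 56*j)/(64*(-4 + j)) (A(j) = ¼ + ((225 - 56*j)/(8*(-4 + j)))/8 = ¼ + (225 - 56*j)/(64*(-4 + j)))
(1520982 + A(-249))/(-249288 + 3228083) = (1520982 + (161 - 40*(-249))/(64*(-4 - 249)))/(-249288 + 3228083) = (1520982 + (1/64)*(161 + 9960)/(-253))/2978795 = (1520982 + (1/64)*(-1/253)*10121)*(1/2978795) = (1520982 - 10121/16192)*(1/2978795) = (24627730423/16192)*(1/2978795) = 24627730423/48232648640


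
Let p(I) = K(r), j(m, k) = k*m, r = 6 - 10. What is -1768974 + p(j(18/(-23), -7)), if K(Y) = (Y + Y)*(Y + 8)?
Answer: -1769006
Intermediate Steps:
r = -4
K(Y) = 2*Y*(8 + Y) (K(Y) = (2*Y)*(8 + Y) = 2*Y*(8 + Y))
p(I) = -32 (p(I) = 2*(-4)*(8 - 4) = 2*(-4)*4 = -32)
-1768974 + p(j(18/(-23), -7)) = -1768974 - 32 = -1769006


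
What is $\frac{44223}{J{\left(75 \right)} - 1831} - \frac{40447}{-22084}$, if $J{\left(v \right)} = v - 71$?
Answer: $- \frac{300908021}{13449156} \approx -22.374$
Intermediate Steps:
$J{\left(v \right)} = -71 + v$
$\frac{44223}{J{\left(75 \right)} - 1831} - \frac{40447}{-22084} = \frac{44223}{\left(-71 + 75\right) - 1831} - \frac{40447}{-22084} = \frac{44223}{4 - 1831} - - \frac{40447}{22084} = \frac{44223}{-1827} + \frac{40447}{22084} = 44223 \left(- \frac{1}{1827}\right) + \frac{40447}{22084} = - \frac{14741}{609} + \frac{40447}{22084} = - \frac{300908021}{13449156}$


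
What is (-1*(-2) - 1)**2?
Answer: 1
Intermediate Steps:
(-1*(-2) - 1)**2 = (2 - 1)**2 = 1**2 = 1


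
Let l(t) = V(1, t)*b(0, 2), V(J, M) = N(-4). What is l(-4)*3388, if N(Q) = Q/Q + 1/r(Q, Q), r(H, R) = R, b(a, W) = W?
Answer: 5082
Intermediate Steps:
N(Q) = 1 + 1/Q (N(Q) = Q/Q + 1/Q = 1 + 1/Q)
V(J, M) = ¾ (V(J, M) = (1 - 4)/(-4) = -¼*(-3) = ¾)
l(t) = 3/2 (l(t) = (¾)*2 = 3/2)
l(-4)*3388 = (3/2)*3388 = 5082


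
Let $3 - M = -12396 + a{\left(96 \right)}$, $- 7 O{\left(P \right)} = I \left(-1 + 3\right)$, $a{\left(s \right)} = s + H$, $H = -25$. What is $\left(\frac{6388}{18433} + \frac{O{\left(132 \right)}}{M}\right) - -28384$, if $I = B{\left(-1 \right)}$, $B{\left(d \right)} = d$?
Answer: $\frac{22575407280113}{795347084} \approx 28384.0$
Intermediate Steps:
$I = -1$
$a{\left(s \right)} = -25 + s$ ($a{\left(s \right)} = s - 25 = -25 + s$)
$O{\left(P \right)} = \frac{2}{7}$ ($O{\left(P \right)} = - \frac{\left(-1\right) \left(-1 + 3\right)}{7} = - \frac{\left(-1\right) 2}{7} = \left(- \frac{1}{7}\right) \left(-2\right) = \frac{2}{7}$)
$M = 12328$ ($M = 3 - \left(-12396 + \left(-25 + 96\right)\right) = 3 - \left(-12396 + 71\right) = 3 - -12325 = 3 + 12325 = 12328$)
$\left(\frac{6388}{18433} + \frac{O{\left(132 \right)}}{M}\right) - -28384 = \left(\frac{6388}{18433} + \frac{2}{7 \cdot 12328}\right) - -28384 = \left(6388 \cdot \frac{1}{18433} + \frac{2}{7} \cdot \frac{1}{12328}\right) + 28384 = \left(\frac{6388}{18433} + \frac{1}{43148}\right) + 28384 = \frac{275647857}{795347084} + 28384 = \frac{22575407280113}{795347084}$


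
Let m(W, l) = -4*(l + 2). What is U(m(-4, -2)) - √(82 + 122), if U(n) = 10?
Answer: 10 - 2*√51 ≈ -4.2829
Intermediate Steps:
m(W, l) = -8 - 4*l (m(W, l) = -4*(2 + l) = -8 - 4*l)
U(m(-4, -2)) - √(82 + 122) = 10 - √(82 + 122) = 10 - √204 = 10 - 2*√51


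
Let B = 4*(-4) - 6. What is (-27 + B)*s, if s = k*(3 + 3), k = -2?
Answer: 588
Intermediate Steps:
B = -22 (B = -16 - 6 = -22)
s = -12 (s = -2*(3 + 3) = -2*6 = -12)
(-27 + B)*s = (-27 - 22)*(-12) = -49*(-12) = 588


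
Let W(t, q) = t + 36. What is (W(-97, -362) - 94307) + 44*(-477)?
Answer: -115356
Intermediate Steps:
W(t, q) = 36 + t
(W(-97, -362) - 94307) + 44*(-477) = ((36 - 97) - 94307) + 44*(-477) = (-61 - 94307) - 20988 = -94368 - 20988 = -115356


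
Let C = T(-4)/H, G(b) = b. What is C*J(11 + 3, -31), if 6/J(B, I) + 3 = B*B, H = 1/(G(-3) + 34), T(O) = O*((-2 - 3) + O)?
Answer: 6696/193 ≈ 34.694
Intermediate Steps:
T(O) = O*(-5 + O)
H = 1/31 (H = 1/(-3 + 34) = 1/31 ≈ 0.032258)
J(B, I) = 6/(-3 + B²) (J(B, I) = 6/(-3 + B*B) = 6/(-3 + B²))
C = 1116 (C = (-4*(-5 - 4))/(1/31) = -4*(-9)*31 = 36*31 = 1116)
C*J(11 + 3, -31) = 1116*(6/(-3 + (11 + 3)²)) = 1116*(6/(-3 + 14²)) = 1116*(6/(-3 + 196)) = 1116*(6/193) = 6696/193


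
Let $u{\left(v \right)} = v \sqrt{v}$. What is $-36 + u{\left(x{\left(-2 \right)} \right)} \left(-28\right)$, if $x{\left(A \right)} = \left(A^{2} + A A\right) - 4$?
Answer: $-260$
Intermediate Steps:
$x{\left(A \right)} = -4 + 2 A^{2}$ ($x{\left(A \right)} = \left(A^{2} + A^{2}\right) - 4 = 2 A^{2} - 4 = -4 + 2 A^{2}$)
$u{\left(v \right)} = v^{\frac{3}{2}}$
$-36 + u{\left(x{\left(-2 \right)} \right)} \left(-28\right) = -36 + \left(-4 + 2 \left(-2\right)^{2}\right)^{\frac{3}{2}} \left(-28\right) = -36 + \left(-4 + 2 \cdot 4\right)^{\frac{3}{2}} \left(-28\right) = -36 + \left(-4 + 8\right)^{\frac{3}{2}} \left(-28\right) = -36 + 4^{\frac{3}{2}} \left(-28\right) = -36 + 8 \left(-28\right) = -36 - 224 = -260$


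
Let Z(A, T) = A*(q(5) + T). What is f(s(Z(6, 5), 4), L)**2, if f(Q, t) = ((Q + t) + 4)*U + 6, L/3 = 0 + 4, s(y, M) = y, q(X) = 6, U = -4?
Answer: 103684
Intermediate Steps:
Z(A, T) = A*(6 + T)
L = 12 (L = 3*(0 + 4) = 3*4 = 12)
f(Q, t) = -10 - 4*Q - 4*t (f(Q, t) = ((Q + t) + 4)*(-4) + 6 = (4 + Q + t)*(-4) + 6 = (-16 - 4*Q - 4*t) + 6 = -10 - 4*Q - 4*t)
f(s(Z(6, 5), 4), L)**2 = (-10 - 24*(6 + 5) - 4*12)**2 = (-10 - 24*11 - 48)**2 = (-10 - 4*66 - 48)**2 = (-10 - 264 - 48)**2 = (-322)**2 = 103684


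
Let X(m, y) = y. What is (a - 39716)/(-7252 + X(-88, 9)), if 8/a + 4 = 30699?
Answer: 1219082612/222323885 ≈ 5.4834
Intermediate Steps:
a = 8/30695 (a = 8/(-4 + 30699) = 8/30695 ≈ 0.00026063)
(a - 39716)/(-7252 + X(-88, 9)) = (8/30695 - 39716)/(-7252 + 9) = -1219082612/30695/(-7243) = -1219082612/30695*(-1/7243) = 1219082612/222323885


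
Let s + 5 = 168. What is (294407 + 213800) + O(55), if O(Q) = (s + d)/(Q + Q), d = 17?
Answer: 5590295/11 ≈ 5.0821e+5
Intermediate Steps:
s = 163 (s = -5 + 168 = 163)
O(Q) = 90/Q (O(Q) = (163 + 17)/(Q + Q) = 180/((2*Q)) = 180*(1/(2*Q)) = 90/Q)
(294407 + 213800) + O(55) = (294407 + 213800) + 90/55 = 508207 + 90*(1/55) = 508207 + 18/11 = 5590295/11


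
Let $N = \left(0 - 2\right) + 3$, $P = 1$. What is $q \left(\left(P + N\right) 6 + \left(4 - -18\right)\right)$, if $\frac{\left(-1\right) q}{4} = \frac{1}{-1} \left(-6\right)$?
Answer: $-816$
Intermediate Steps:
$N = 1$ ($N = -2 + 3 = 1$)
$q = -24$ ($q = - 4 \frac{1}{-1} \left(-6\right) = - 4 \left(\left(-1\right) \left(-6\right)\right) = \left(-4\right) 6 = -24$)
$q \left(\left(P + N\right) 6 + \left(4 - -18\right)\right) = - 24 \left(\left(1 + 1\right) 6 + \left(4 - -18\right)\right) = - 24 \left(2 \cdot 6 + \left(4 + 18\right)\right) = - 24 \left(12 + 22\right) = \left(-24\right) 34 = -816$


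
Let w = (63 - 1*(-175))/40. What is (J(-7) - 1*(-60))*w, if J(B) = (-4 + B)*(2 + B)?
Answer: 2737/4 ≈ 684.25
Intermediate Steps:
w = 119/20 (w = (63 + 175)*(1/40) = 238*(1/40) = 119/20 ≈ 5.9500)
(J(-7) - 1*(-60))*w = ((-8 + (-7)² - 2*(-7)) - 1*(-60))*(119/20) = ((-8 + 49 + 14) + 60)*(119/20) = (55 + 60)*(119/20) = 115*(119/20) = 2737/4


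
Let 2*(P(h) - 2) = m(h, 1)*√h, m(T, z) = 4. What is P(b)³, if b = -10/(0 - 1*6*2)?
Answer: (6 + √30)³/27 ≈ 55.995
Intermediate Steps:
b = ⅚ (b = -10/(0 - 6*2) = -10/(0 - 12) = -10/(-12) = -10*(-1)/12 = -1*(-⅚) = ⅚ ≈ 0.83333)
P(h) = 2 + 2*√h (P(h) = 2 + (4*√h)/2 = 2 + 2*√h)
P(b)³ = (2 + 2*√(⅚))³ = (2 + 2*(√30/6))³ = (2 + √30/3)³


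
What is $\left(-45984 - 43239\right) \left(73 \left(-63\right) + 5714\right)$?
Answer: $-99483645$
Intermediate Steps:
$\left(-45984 - 43239\right) \left(73 \left(-63\right) + 5714\right) = - 89223 \left(-4599 + 5714\right) = \left(-89223\right) 1115 = -99483645$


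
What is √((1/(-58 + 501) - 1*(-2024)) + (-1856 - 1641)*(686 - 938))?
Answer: 5*√6933618487/443 ≈ 939.82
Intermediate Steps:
√((1/(-58 + 501) - 1*(-2024)) + (-1856 - 1641)*(686 - 938)) = √((1/443 + 2024) - 3497*(-252)) = √((1/443 + 2024) + 881244) = √(896633/443 + 881244) = √(391287725/443) = 5*√6933618487/443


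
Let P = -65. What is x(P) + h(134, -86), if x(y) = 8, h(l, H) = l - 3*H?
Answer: 400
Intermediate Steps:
x(P) + h(134, -86) = 8 + (134 - 3*(-86)) = 8 + (134 + 258) = 8 + 392 = 400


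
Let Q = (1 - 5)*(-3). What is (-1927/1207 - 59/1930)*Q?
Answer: -22741938/1164755 ≈ -19.525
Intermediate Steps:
Q = 12 (Q = -4*(-3) = 12)
(-1927/1207 - 59/1930)*Q = (-1927/1207 - 59/1930)*12 = -3790323/2329510*12 = -22741938/1164755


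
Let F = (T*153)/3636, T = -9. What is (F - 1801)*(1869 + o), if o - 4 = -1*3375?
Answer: 546545507/202 ≈ 2.7057e+6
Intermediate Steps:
o = -3371 (o = 4 - 1*3375 = 4 - 3375 = -3371)
F = -153/404 (F = -9*153/3636 = -1377*1/3636 = -153/404 ≈ -0.37871)
(F - 1801)*(1869 + o) = (-153/404 - 1801)*(1869 - 3371) = -727757/404*(-1502) = 546545507/202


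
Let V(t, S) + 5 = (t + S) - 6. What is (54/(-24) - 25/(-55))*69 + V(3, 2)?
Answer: -5715/44 ≈ -129.89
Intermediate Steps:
V(t, S) = -11 + S + t (V(t, S) = -5 + ((t + S) - 6) = -5 + ((S + t) - 6) = -5 + (-6 + S + t) = -11 + S + t)
(54/(-24) - 25/(-55))*69 + V(3, 2) = (54/(-24) - 25/(-55))*69 + (-11 + 2 + 3) = (54*(-1/24) - 25*(-1/55))*69 - 6 = (-9/4 + 5/11)*69 - 6 = -79/44*69 - 6 = -5451/44 - 6 = -5715/44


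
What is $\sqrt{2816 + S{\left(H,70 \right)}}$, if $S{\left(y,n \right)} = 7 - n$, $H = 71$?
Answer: $\sqrt{2753} \approx 52.469$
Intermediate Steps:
$\sqrt{2816 + S{\left(H,70 \right)}} = \sqrt{2816 + \left(7 - 70\right)} = \sqrt{2816 - 63} = \sqrt{2753}$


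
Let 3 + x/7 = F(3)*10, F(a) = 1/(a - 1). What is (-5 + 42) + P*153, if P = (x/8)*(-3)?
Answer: -3065/4 ≈ -766.25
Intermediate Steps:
F(a) = 1/(-1 + a)
x = 14 (x = -21 + 7*(10/(-1 + 3)) = -21 + 7*(10/2) = -21 + 7*((1/2)*10) = -21 + 7*5 = -21 + 35 = 14)
P = -21/4 (P = (14/8)*(-3) = (14*(1/8))*(-3) = (7/4)*(-3) = -21/4 ≈ -5.2500)
(-5 + 42) + P*153 = (-5 + 42) - 21/4*153 = 37 - 3213/4 = -3065/4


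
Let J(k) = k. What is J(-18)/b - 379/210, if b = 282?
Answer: -18443/9870 ≈ -1.8686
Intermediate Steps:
J(-18)/b - 379/210 = -18/282 - 379/210 = -18*1/282 - 379*1/210 = -3/47 - 379/210 = -18443/9870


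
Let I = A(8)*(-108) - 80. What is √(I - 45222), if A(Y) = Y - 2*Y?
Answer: I*√44438 ≈ 210.8*I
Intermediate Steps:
A(Y) = -Y
I = 784 (I = -1*8*(-108) - 80 = -8*(-108) - 80 = 864 - 80 = 784)
√(I - 45222) = √(784 - 45222) = √(-44438) = I*√44438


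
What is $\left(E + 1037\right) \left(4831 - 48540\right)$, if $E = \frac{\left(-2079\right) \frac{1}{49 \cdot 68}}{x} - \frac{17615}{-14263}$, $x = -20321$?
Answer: $- \frac{368282043129261979}{8115475844} \approx -4.538 \cdot 10^{7}$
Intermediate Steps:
$E = \frac{10022972803}{8115475844}$ ($E = \frac{\left(-2079\right) \frac{1}{49 \cdot 68}}{-20321} - \frac{17615}{-14263} = - \frac{2079}{3332} \left(- \frac{1}{20321}\right) - - \frac{17615}{14263} = \left(-2079\right) \frac{1}{3332} \left(- \frac{1}{20321}\right) + \frac{17615}{14263} = \left(- \frac{297}{476}\right) \left(- \frac{1}{20321}\right) + \frac{17615}{14263} = \frac{297}{9672796} + \frac{17615}{14263} = \frac{10022972803}{8115475844} \approx 1.235$)
$\left(E + 1037\right) \left(4831 - 48540\right) = \left(\frac{10022972803}{8115475844} + 1037\right) \left(4831 - 48540\right) = \frac{8425771423031}{8115475844} \left(-43709\right) = - \frac{368282043129261979}{8115475844}$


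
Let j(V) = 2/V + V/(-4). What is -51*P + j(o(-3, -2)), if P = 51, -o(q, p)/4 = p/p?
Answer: -5201/2 ≈ -2600.5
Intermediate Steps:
o(q, p) = -4 (o(q, p) = -4*p/p = -4*1 = -4)
j(V) = 2/V - V/4 (j(V) = 2/V + V*(-¼) = 2/V - V/4)
-51*P + j(o(-3, -2)) = -51*51 + (2/(-4) - ¼*(-4)) = -2601 + (2*(-¼) + 1) = -2601 + (-½ + 1) = -2601 + ½ = -5201/2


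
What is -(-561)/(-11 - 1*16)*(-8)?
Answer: 1496/9 ≈ 166.22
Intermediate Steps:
-(-561)/(-11 - 1*16)*(-8) = -(-561)/(-11 - 16)*(-8) = -(-561)/(-27)*(-8) = -(-561)*(-1)/27*(-8) = -33*17/27*(-8) = -187/9*(-8) = 1496/9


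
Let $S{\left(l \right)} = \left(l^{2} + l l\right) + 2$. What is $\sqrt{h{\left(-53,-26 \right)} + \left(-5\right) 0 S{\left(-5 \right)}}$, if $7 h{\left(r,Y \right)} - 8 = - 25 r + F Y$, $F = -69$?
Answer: $\frac{\sqrt{21889}}{7} \approx 21.136$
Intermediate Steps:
$S{\left(l \right)} = 2 + 2 l^{2}$ ($S{\left(l \right)} = \left(l^{2} + l^{2}\right) + 2 = 2 l^{2} + 2 = 2 + 2 l^{2}$)
$h{\left(r,Y \right)} = \frac{8}{7} - \frac{69 Y}{7} - \frac{25 r}{7}$ ($h{\left(r,Y \right)} = \frac{8}{7} + \frac{- 25 r - 69 Y}{7} = \frac{8}{7} + \frac{- 69 Y - 25 r}{7} = \frac{8}{7} - \left(\frac{25 r}{7} + \frac{69 Y}{7}\right) = \frac{8}{7} - \frac{69 Y}{7} - \frac{25 r}{7}$)
$\sqrt{h{\left(-53,-26 \right)} + \left(-5\right) 0 S{\left(-5 \right)}} = \sqrt{\left(\frac{8}{7} - - \frac{1794}{7} - - \frac{1325}{7}\right) + \left(-5\right) 0 \left(2 + 2 \left(-5\right)^{2}\right)} = \sqrt{\left(\frac{8}{7} + \frac{1794}{7} + \frac{1325}{7}\right) + 0 \left(2 + 2 \cdot 25\right)} = \sqrt{\frac{3127}{7} + 0 \left(2 + 50\right)} = \sqrt{\frac{3127}{7} + 0 \cdot 52} = \sqrt{\frac{3127}{7} + 0} = \sqrt{\frac{3127}{7}} = \frac{\sqrt{21889}}{7}$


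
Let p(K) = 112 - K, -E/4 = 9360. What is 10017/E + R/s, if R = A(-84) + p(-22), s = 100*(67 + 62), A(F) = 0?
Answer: -690013/2683200 ≈ -0.25716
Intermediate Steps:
E = -37440 (E = -4*9360 = -37440)
s = 12900 (s = 100*129 = 12900)
R = 134 (R = 0 + (112 - 1*(-22)) = 0 + (112 + 22) = 0 + 134 = 134)
10017/E + R/s = 10017/(-37440) + 134/12900 = 10017*(-1/37440) + 134*(1/12900) = -1113/4160 + 67/6450 = -690013/2683200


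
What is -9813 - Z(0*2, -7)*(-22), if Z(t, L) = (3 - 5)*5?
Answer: -10033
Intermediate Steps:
Z(t, L) = -10 (Z(t, L) = -2*5 = -10)
-9813 - Z(0*2, -7)*(-22) = -9813 - (-10)*(-22) = -9813 - 1*220 = -9813 - 220 = -10033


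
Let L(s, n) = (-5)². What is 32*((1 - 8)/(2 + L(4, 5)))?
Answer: -224/27 ≈ -8.2963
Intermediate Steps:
L(s, n) = 25
32*((1 - 8)/(2 + L(4, 5))) = 32*((1 - 8)/(2 + 25)) = 32*(-7/27) = -224/27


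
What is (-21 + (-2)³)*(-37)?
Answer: 1073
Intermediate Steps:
(-21 + (-2)³)*(-37) = (-21 - 8)*(-37) = -29*(-37) = 1073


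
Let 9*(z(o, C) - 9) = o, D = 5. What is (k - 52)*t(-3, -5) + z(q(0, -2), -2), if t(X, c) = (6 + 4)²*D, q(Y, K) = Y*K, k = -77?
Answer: -64491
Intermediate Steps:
q(Y, K) = K*Y
z(o, C) = 9 + o/9
t(X, c) = 500 (t(X, c) = (6 + 4)²*5 = 10²*5 = 100*5 = 500)
(k - 52)*t(-3, -5) + z(q(0, -2), -2) = (-77 - 52)*500 + (9 + (-2*0)/9) = -129*500 + (9 + (⅑)*0) = -64500 + (9 + 0) = -64500 + 9 = -64491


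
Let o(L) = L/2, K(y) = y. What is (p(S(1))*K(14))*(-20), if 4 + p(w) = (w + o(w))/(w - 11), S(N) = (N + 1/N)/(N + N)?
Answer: 1162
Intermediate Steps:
o(L) = L/2 (o(L) = L*(½) = L/2)
S(N) = (N + 1/N)/(2*N) (S(N) = (N + 1/N)/((2*N)) = (N + 1/N)*(1/(2*N)) = (N + 1/N)/(2*N))
p(w) = -4 + 3*w/(2*(-11 + w)) (p(w) = -4 + (w + w/2)/(w - 11) = -4 + (3*w/2)/(-11 + w) = -4 + 3*w/(2*(-11 + w)))
(p(S(1))*K(14))*(-20) = (((88 - 5*(1 + 1²)/(2*1²))/(2*(-11 + (½)*(1 + 1²)/1²)))*14)*(-20) = (((88 - 5*(1 + 1)/2)/(2*(-11 + (½)*1*(1 + 1))))*14)*(-20) = (((88 - 5*2/2)/(2*(-11 + (½)*1*2)))*14)*(-20) = (((88 - 5*1)/(2*(-11 + 1)))*14)*(-20) = (((½)*(88 - 5)/(-10))*14)*(-20) = (((½)*(-⅒)*83)*14)*(-20) = -83/20*14*(-20) = -581/10*(-20) = 1162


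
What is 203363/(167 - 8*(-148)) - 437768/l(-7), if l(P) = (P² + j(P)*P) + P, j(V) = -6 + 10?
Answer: -42041249/1351 ≈ -31119.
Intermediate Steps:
j(V) = 4
l(P) = P² + 5*P (l(P) = (P² + 4*P) + P = P² + 5*P)
203363/(167 - 8*(-148)) - 437768/l(-7) = 203363/(167 - 8*(-148)) - 437768*(-1/(7*(5 - 7))) = 203363/(167 + 1184) - 437768/((-7*(-2))) = 203363/1351 - 437768/14 = 203363*(1/1351) - 437768*1/14 = 203363/1351 - 218884/7 = -42041249/1351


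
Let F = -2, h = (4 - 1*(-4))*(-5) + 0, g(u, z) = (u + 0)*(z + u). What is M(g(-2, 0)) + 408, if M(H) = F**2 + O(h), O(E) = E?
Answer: 372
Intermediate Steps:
g(u, z) = u*(u + z)
h = -40 (h = (4 + 4)*(-5) + 0 = 8*(-5) + 0 = -40 + 0 = -40)
M(H) = -36 (M(H) = (-2)**2 - 40 = 4 - 40 = -36)
M(g(-2, 0)) + 408 = -36 + 408 = 372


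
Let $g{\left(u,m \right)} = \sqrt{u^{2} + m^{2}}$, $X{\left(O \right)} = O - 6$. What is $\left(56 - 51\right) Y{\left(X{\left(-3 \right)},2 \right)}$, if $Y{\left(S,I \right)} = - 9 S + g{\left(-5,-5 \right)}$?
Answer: $405 + 25 \sqrt{2} \approx 440.36$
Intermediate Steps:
$X{\left(O \right)} = -6 + O$ ($X{\left(O \right)} = O - 6 = -6 + O$)
$g{\left(u,m \right)} = \sqrt{m^{2} + u^{2}}$
$Y{\left(S,I \right)} = - 9 S + 5 \sqrt{2}$ ($Y{\left(S,I \right)} = - 9 S + \sqrt{\left(-5\right)^{2} + \left(-5\right)^{2}} = - 9 S + \sqrt{25 + 25} = - 9 S + \sqrt{50} = - 9 S + 5 \sqrt{2}$)
$\left(56 - 51\right) Y{\left(X{\left(-3 \right)},2 \right)} = \left(56 - 51\right) \left(- 9 \left(-6 - 3\right) + 5 \sqrt{2}\right) = 5 \left(\left(-9\right) \left(-9\right) + 5 \sqrt{2}\right) = 5 \left(81 + 5 \sqrt{2}\right) = 405 + 25 \sqrt{2}$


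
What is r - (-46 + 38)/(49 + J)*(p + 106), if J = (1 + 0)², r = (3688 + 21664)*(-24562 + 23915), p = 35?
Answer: -410068036/25 ≈ -1.6403e+7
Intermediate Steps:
r = -16402744 (r = 25352*(-647) = -16402744)
J = 1 (J = 1² = 1)
r - (-46 + 38)/(49 + J)*(p + 106) = -16402744 - (-46 + 38)/(49 + 1)*(35 + 106) = -16402744 - (-8/50)*141 = -16402744 - (-8*1/50)*141 = -16402744 - (-4)*141/25 = -16402744 - 1*(-564/25) = -16402744 + 564/25 = -410068036/25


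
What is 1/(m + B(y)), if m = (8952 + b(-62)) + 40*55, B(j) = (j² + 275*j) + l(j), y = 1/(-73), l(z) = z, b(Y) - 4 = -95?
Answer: 5329/58923922 ≈ 9.0439e-5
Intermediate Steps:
b(Y) = -91 (b(Y) = 4 - 95 = -91)
y = -1/73 ≈ -0.013699
B(j) = j² + 276*j (B(j) = (j² + 275*j) + j = j² + 276*j)
m = 11061 (m = (8952 - 91) + 40*55 = 8861 + 2200 = 11061)
1/(m + B(y)) = 1/(11061 - (276 - 1/73)/73) = 1/(11061 - 1/73*20147/73) = 1/(11061 - 20147/5329) = 1/(58923922/5329) = 5329/58923922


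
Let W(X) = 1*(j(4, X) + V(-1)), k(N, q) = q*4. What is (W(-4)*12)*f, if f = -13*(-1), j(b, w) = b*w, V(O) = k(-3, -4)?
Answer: -4992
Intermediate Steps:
k(N, q) = 4*q
V(O) = -16 (V(O) = 4*(-4) = -16)
W(X) = -16 + 4*X (W(X) = 1*(4*X - 16) = 1*(-16 + 4*X) = -16 + 4*X)
f = 13
(W(-4)*12)*f = ((-16 + 4*(-4))*12)*13 = ((-16 - 16)*12)*13 = -32*12*13 = -384*13 = -4992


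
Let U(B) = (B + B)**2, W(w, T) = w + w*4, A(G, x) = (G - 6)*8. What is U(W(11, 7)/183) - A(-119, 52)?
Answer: 33501100/33489 ≈ 1000.4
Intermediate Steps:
A(G, x) = -48 + 8*G (A(G, x) = (-6 + G)*8 = -48 + 8*G)
W(w, T) = 5*w (W(w, T) = w + 4*w = 5*w)
U(B) = 4*B**2 (U(B) = (2*B)**2 = 4*B**2)
U(W(11, 7)/183) - A(-119, 52) = 4*((5*11)/183)**2 - (-48 + 8*(-119)) = 4*(55*(1/183))**2 - (-48 - 952) = 4*(55/183)**2 - 1*(-1000) = 4*(3025/33489) + 1000 = 12100/33489 + 1000 = 33501100/33489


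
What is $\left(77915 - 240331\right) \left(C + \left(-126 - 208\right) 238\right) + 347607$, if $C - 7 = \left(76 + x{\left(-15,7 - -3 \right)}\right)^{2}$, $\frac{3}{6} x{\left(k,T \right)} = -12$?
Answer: $12470810503$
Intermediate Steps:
$x{\left(k,T \right)} = -24$ ($x{\left(k,T \right)} = 2 \left(-12\right) = -24$)
$C = 2711$ ($C = 7 + \left(76 - 24\right)^{2} = 7 + 52^{2} = 7 + 2704 = 2711$)
$\left(77915 - 240331\right) \left(C + \left(-126 - 208\right) 238\right) + 347607 = \left(77915 - 240331\right) \left(2711 + \left(-126 - 208\right) 238\right) + 347607 = - 162416 \left(2711 - 79492\right) + 347607 = \left(-162416\right) \left(-76781\right) + 347607 = 12470462896 + 347607 = 12470810503$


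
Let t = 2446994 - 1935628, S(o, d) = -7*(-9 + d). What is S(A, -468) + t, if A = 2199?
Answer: 514705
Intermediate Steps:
S(o, d) = 63 - 7*d
t = 511366
S(A, -468) + t = (63 - 7*(-468)) + 511366 = (63 + 3276) + 511366 = 3339 + 511366 = 514705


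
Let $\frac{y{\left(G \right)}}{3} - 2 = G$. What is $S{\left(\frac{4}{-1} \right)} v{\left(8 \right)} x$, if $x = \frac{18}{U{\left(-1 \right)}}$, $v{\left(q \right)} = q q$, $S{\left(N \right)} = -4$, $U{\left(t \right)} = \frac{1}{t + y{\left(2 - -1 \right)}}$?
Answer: $-64512$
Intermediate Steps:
$y{\left(G \right)} = 6 + 3 G$
$U{\left(t \right)} = \frac{1}{15 + t}$ ($U{\left(t \right)} = \frac{1}{t + \left(6 + 3 \left(2 - -1\right)\right)} = \frac{1}{t + \left(6 + 3 \left(2 + 1\right)\right)} = \frac{1}{t + \left(6 + 3 \cdot 3\right)} = \frac{1}{t + \left(6 + 9\right)} = \frac{1}{t + 15} = \frac{1}{15 + t}$)
$v{\left(q \right)} = q^{2}$
$x = 252$ ($x = \frac{18}{\frac{1}{15 - 1}} = \frac{18}{\frac{1}{14}} = 18 \frac{1}{\frac{1}{14}} = 18 \cdot 14 = 252$)
$S{\left(\frac{4}{-1} \right)} v{\left(8 \right)} x = - 4 \cdot 8^{2} \cdot 252 = \left(-4\right) 64 \cdot 252 = \left(-256\right) 252 = -64512$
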